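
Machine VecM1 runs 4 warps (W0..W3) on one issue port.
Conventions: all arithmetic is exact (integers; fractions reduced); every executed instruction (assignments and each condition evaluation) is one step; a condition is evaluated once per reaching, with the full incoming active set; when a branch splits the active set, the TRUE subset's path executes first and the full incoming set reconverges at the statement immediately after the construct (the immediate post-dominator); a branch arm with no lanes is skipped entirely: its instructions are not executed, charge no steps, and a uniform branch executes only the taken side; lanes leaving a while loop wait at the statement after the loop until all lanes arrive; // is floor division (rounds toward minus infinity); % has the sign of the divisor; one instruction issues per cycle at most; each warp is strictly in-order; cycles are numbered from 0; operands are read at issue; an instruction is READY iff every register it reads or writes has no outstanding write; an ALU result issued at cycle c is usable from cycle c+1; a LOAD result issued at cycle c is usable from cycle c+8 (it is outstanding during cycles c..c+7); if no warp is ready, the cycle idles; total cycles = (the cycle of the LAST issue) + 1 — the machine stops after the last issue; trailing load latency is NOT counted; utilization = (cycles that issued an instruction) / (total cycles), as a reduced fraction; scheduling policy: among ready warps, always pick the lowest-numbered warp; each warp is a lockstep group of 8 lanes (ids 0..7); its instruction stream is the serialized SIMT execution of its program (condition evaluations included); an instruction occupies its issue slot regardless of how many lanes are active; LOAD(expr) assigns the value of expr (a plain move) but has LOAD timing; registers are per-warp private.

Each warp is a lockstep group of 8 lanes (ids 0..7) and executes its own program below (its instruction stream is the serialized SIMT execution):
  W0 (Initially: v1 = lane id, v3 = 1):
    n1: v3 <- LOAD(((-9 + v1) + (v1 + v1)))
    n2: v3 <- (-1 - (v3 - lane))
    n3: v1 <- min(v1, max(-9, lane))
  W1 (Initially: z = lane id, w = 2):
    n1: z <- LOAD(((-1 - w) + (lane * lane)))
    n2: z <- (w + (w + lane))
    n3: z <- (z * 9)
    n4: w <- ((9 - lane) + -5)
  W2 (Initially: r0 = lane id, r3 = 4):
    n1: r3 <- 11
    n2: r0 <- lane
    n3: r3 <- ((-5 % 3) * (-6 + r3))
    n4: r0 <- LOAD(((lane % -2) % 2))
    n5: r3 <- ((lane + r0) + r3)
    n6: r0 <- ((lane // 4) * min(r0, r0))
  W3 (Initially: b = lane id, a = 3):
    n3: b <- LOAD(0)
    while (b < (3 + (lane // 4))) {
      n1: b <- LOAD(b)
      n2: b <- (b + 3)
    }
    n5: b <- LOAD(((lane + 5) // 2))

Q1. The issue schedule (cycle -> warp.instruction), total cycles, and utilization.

cycle 0: W0.I0
cycle 1: W1.I0
cycle 2: W2.I0
cycle 3: W2.I1
cycle 4: W2.I2
cycle 5: W2.I3
cycle 6: W3.I0
cycle 7: idle
cycle 8: W0.I1
cycle 9: W0.I2
cycle 10: W1.I1
cycle 11: W1.I2
cycle 12: W1.I3
cycle 13: W2.I4
cycle 14: W2.I5
cycle 15: W3.I1
cycle 16: W3.I2
cycle 17: idle
cycle 18: idle
cycle 19: idle
cycle 20: idle
cycle 21: idle
cycle 22: idle
cycle 23: idle
cycle 24: W3.I3
cycle 25: W3.I4
cycle 26: W3.I5
cycle 27: idle
cycle 28: idle
cycle 29: idle
cycle 30: idle
cycle 31: idle
cycle 32: idle
cycle 33: idle
cycle 34: W3.I6
cycle 35: W3.I7
cycle 36: W3.I8

Answer: 37 cycles, utilization 22/37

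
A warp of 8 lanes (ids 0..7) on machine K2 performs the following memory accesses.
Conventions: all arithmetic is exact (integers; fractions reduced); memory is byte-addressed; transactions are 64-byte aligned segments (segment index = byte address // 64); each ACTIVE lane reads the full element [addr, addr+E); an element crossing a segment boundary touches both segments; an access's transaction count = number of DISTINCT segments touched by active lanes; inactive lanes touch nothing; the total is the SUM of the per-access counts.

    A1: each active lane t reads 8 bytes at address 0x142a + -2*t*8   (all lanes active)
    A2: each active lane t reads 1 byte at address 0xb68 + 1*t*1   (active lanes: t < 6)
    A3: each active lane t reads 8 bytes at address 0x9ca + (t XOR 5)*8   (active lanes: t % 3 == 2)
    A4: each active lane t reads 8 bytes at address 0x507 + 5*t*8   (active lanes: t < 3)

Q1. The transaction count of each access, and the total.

A1: 3 transactions
A2: 1 transaction
A3: 2 transactions
A4: 2 transactions

Answer: 3,1,2,2; total 8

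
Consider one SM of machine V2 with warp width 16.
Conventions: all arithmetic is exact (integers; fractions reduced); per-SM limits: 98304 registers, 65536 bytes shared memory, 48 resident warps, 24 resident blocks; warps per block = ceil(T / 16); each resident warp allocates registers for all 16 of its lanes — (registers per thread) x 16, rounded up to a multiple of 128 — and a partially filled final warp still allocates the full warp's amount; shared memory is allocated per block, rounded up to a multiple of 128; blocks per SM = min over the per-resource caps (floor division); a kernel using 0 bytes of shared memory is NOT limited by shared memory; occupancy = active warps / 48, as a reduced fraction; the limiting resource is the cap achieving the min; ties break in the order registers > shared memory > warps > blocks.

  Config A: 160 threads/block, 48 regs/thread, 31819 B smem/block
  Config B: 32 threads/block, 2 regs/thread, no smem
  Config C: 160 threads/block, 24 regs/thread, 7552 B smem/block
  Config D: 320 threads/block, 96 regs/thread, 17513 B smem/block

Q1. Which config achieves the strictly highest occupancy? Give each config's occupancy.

occupancies: A 5/12, B 1, C 5/6, D 5/6

Answer: B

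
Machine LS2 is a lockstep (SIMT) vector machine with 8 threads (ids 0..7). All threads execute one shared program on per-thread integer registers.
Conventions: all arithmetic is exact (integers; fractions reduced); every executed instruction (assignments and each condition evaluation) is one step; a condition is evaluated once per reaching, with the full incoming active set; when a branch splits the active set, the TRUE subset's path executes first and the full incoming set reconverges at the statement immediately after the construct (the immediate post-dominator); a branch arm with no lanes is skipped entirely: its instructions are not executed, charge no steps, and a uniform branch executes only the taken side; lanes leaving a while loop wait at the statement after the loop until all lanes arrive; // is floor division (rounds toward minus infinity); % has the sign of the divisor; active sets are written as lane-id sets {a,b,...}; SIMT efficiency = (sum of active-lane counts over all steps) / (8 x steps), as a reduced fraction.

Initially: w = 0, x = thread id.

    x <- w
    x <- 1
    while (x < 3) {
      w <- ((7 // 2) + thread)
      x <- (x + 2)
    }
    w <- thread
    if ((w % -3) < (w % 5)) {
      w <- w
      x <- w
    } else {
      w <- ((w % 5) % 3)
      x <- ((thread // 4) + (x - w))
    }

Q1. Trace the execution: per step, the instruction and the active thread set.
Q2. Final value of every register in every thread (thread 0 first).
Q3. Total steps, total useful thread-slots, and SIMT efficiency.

step 0: x <- w                       {0,1,2,3,4,5,6,7}
step 1: x <- 1                       {0,1,2,3,4,5,6,7}
step 2: eval (x < 3)                 {0,1,2,3,4,5,6,7}
step 3: w <- ((7 // 2) + thread)     {0,1,2,3,4,5,6,7}
step 4: x <- (x + 2)                 {0,1,2,3,4,5,6,7}
step 5: eval (x < 3)                 {0,1,2,3,4,5,6,7}
step 6: w <- thread                  {0,1,2,3,4,5,6,7}
step 7: eval ((w % -3) < (w % 5))    {0,1,2,3,4,5,6,7}
step 8: w <- w                       {1,2,3,4,5,6,7}
step 9: x <- w                       {1,2,3,4,5,6,7}
step 10: w <- ((w % 5) % 3)           {0}
step 11: x <- ((thread // 4) + (x - w)) {0}

Answer: 12 steps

w: 0,1,2,3,4,5,6,7
x: 3,1,2,3,4,5,6,7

steps = 12; useful = 80; efficiency = 80/96 = 5/6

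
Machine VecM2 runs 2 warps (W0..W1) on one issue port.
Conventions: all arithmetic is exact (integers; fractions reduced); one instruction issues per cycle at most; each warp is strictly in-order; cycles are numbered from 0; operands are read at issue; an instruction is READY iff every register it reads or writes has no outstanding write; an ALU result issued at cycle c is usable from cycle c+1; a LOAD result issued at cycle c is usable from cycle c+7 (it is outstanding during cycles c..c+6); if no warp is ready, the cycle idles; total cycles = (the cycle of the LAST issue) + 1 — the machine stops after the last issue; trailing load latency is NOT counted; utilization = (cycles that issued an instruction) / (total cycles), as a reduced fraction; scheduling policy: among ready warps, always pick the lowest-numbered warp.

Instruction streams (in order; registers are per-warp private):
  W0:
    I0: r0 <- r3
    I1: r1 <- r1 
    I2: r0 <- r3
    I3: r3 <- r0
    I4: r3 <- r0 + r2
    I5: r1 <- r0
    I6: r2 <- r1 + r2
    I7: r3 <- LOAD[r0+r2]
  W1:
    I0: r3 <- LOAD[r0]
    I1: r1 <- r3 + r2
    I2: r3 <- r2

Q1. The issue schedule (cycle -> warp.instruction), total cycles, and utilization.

cycle 0: W0.I0
cycle 1: W0.I1
cycle 2: W0.I2
cycle 3: W0.I3
cycle 4: W0.I4
cycle 5: W0.I5
cycle 6: W0.I6
cycle 7: W0.I7
cycle 8: W1.I0
cycle 9: idle
cycle 10: idle
cycle 11: idle
cycle 12: idle
cycle 13: idle
cycle 14: idle
cycle 15: W1.I1
cycle 16: W1.I2

Answer: 17 cycles, utilization 11/17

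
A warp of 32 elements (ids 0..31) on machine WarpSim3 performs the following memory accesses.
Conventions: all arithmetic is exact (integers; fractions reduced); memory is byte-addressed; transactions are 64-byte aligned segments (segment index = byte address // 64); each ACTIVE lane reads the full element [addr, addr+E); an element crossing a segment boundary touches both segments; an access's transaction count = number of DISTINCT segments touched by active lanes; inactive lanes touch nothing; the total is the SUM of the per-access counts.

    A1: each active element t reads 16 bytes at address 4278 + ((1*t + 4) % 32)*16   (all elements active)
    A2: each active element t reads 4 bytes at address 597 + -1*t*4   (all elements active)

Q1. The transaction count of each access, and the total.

A1: 9 transactions
A2: 3 transactions

Answer: 9,3; total 12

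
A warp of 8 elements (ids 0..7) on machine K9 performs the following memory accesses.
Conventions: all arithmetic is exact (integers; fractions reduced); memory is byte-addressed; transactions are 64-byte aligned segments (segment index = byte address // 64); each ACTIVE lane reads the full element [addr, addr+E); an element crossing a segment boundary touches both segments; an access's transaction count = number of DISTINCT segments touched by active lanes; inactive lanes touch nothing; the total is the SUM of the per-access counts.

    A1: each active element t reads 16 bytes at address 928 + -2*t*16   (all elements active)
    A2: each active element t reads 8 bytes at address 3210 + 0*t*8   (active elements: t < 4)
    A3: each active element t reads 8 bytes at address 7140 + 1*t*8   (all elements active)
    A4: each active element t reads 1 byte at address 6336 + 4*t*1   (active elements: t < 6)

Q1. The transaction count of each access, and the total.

A1: 4 transactions
A2: 1 transaction
A3: 2 transactions
A4: 1 transaction

Answer: 4,1,2,1; total 8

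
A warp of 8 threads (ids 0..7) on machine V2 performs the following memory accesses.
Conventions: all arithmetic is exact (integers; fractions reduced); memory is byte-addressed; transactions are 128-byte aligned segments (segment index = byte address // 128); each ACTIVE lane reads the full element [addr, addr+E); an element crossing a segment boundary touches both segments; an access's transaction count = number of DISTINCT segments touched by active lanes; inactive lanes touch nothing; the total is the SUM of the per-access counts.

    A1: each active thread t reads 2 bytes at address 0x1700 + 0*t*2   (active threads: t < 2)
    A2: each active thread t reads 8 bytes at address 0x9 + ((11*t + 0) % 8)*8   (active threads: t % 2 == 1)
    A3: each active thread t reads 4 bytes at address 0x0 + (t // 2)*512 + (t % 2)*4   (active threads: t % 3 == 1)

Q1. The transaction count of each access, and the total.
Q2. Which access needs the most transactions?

A1: 1 transaction
A2: 1 transaction
A3: 3 transactions

Answer: 1,1,3; total 5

Answer: A3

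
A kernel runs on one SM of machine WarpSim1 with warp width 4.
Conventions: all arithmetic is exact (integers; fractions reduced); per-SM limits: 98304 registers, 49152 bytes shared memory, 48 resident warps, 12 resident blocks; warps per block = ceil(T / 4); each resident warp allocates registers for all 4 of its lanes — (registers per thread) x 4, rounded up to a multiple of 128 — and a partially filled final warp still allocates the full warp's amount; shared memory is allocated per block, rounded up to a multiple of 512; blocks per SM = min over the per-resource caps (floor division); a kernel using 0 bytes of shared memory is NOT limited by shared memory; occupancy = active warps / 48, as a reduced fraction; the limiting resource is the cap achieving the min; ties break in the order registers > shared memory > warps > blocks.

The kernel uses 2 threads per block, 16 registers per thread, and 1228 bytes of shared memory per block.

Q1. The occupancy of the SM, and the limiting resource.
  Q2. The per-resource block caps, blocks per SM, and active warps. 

Answer: occupancy 1/4, limited by blocks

registers: 768 blocks
shared memory: 32 blocks
warps: 48 blocks
blocks: 12 blocks

Answer: 12 blocks, 12 active warps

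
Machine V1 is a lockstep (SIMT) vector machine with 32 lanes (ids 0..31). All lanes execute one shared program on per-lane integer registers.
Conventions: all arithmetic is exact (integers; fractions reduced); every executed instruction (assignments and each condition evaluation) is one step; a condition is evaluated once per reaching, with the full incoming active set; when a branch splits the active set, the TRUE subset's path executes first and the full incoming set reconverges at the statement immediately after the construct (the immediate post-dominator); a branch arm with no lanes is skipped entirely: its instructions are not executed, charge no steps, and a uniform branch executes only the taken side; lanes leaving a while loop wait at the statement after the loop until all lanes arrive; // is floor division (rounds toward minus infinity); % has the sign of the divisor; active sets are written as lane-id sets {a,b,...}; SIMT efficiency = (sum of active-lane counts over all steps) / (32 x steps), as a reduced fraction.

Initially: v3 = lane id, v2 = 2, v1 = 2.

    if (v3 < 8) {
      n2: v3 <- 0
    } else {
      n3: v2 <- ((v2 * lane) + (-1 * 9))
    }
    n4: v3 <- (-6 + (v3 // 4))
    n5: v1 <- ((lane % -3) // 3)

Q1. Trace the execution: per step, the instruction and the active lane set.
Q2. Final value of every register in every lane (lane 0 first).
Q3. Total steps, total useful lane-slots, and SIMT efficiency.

step 0: eval (v3 < 8)                {0,1,2,3,4,5,6,7,8,9,10,11,12,13,14,15,16,17,18,19,20,21,22,23,24,25,26,27,28,29,30,31}
step 1: v3 <- 0                      {0,1,2,3,4,5,6,7}
step 2: v2 <- ((v2 * lane) + (-1 * 9)) {8,9,10,11,12,13,14,15,16,17,18,19,20,21,22,23,24,25,26,27,28,29,30,31}
step 3: v3 <- (-6 + (v3 // 4))       {0,1,2,3,4,5,6,7,8,9,10,11,12,13,14,15,16,17,18,19,20,21,22,23,24,25,26,27,28,29,30,31}
step 4: v1 <- ((lane % -3) // 3)     {0,1,2,3,4,5,6,7,8,9,10,11,12,13,14,15,16,17,18,19,20,21,22,23,24,25,26,27,28,29,30,31}

Answer: 5 steps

v3: -6,-6,-6,-6,-6,-6,-6,-6,-4,-4,-4,-4,-3,-3,-3,-3,-2,-2,-2,-2,-1,-1,-1,-1,0,0,0,0,1,1,1,1
v2: 2,2,2,2,2,2,2,2,7,9,11,13,15,17,19,21,23,25,27,29,31,33,35,37,39,41,43,45,47,49,51,53
v1: 0,-1,-1,0,-1,-1,0,-1,-1,0,-1,-1,0,-1,-1,0,-1,-1,0,-1,-1,0,-1,-1,0,-1,-1,0,-1,-1,0,-1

steps = 5; useful = 128; efficiency = 128/160 = 4/5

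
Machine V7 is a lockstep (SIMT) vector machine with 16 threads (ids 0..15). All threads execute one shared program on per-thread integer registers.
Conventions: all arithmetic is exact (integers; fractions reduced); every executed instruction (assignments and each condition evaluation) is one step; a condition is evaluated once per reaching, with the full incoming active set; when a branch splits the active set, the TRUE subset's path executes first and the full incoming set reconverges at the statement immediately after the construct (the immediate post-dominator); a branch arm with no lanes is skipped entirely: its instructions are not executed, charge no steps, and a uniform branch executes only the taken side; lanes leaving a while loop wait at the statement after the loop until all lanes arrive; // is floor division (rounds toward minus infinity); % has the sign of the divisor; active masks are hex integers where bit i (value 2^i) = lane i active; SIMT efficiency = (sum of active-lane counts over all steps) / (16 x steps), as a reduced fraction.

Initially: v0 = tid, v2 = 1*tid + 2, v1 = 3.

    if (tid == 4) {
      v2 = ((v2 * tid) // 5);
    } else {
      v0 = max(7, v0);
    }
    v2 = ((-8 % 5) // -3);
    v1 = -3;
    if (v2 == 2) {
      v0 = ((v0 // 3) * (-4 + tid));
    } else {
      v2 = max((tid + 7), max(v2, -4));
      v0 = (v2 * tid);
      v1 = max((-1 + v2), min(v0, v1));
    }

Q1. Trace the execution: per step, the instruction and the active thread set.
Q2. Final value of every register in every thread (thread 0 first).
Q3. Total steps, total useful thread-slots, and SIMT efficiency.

step 0: eval (tid == 4)              0xffff
step 1: v2 <- ((v2 * tid) // 5)      0x0010
step 2: v0 <- max(7, v0)             0xffef
step 3: v2 <- ((-8 % 5) // -3)       0xffff
step 4: v1 <- -3                     0xffff
step 5: eval (v2 == 2)               0xffff
step 6: v2 <- max((tid + 7), max(v2, -4)) 0xffff
step 7: v0 <- (v2 * tid)             0xffff
step 8: v1 <- max((-1 + v2), min(v0, v1)) 0xffff

Answer: 9 steps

v0: 0,8,18,30,44,60,78,98,120,144,170,198,228,260,294,330
v2: 7,8,9,10,11,12,13,14,15,16,17,18,19,20,21,22
v1: 6,7,8,9,10,11,12,13,14,15,16,17,18,19,20,21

steps = 9; useful = 128; efficiency = 128/144 = 8/9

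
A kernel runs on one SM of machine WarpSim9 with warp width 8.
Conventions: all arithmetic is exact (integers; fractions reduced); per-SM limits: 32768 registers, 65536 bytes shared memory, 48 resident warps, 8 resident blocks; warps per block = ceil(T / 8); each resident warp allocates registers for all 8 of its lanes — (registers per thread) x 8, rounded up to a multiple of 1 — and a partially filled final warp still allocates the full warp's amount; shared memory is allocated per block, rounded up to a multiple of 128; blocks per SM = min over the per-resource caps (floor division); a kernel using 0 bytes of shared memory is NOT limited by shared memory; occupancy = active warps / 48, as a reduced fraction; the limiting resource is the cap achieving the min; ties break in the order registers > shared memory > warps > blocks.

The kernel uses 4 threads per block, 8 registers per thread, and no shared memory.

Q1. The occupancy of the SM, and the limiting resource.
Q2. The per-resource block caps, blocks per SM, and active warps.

Answer: occupancy 1/6, limited by blocks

registers: 512 blocks
shared memory: no limit (kernel uses none)
warps: 48 blocks
blocks: 8 blocks

Answer: 8 blocks, 8 active warps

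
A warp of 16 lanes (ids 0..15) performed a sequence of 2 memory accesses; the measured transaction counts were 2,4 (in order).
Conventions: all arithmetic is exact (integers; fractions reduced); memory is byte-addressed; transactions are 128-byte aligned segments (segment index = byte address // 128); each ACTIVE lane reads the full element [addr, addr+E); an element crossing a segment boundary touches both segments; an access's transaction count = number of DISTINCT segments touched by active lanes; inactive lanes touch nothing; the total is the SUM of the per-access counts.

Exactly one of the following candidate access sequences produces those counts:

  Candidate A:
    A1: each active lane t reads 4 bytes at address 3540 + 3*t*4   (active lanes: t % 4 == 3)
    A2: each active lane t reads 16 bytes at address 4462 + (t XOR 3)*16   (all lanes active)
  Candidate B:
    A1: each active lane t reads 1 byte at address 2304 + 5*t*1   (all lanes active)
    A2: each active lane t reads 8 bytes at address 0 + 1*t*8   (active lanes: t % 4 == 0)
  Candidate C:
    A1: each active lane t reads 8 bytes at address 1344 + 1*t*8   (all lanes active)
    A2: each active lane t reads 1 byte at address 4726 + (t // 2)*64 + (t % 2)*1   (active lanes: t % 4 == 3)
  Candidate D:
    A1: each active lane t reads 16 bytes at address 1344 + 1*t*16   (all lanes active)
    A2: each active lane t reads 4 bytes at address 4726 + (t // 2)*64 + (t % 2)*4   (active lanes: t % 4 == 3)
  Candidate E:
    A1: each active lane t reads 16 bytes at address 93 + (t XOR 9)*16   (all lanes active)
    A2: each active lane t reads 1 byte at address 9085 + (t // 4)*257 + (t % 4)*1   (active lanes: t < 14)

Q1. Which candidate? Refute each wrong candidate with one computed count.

A: A1 gives 3 transactions, not 2
B: A1 gives 1 transaction, not 2
D: A1 gives 3 transactions, not 2
E: A1 gives 3 transactions, not 2
C: all counts match (2,4)

Answer: C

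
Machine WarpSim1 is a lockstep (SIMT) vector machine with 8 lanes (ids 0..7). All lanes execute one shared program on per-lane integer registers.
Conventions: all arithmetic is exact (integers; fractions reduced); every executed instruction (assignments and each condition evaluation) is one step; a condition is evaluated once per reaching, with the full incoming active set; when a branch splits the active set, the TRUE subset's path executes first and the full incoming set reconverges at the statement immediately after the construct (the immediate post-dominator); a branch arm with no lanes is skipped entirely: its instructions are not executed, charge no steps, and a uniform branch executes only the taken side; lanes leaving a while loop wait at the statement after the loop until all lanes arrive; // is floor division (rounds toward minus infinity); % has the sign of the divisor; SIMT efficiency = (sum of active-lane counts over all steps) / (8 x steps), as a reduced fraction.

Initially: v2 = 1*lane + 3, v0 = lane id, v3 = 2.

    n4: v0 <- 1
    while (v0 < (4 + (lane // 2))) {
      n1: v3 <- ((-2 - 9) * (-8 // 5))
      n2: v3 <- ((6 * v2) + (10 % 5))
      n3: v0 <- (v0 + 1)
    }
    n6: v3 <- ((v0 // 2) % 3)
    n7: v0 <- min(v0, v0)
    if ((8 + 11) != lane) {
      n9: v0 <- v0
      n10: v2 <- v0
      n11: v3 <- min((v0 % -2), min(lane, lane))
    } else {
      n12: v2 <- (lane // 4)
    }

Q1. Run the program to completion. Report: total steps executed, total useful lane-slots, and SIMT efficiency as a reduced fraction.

Answer: 32 steps, 208 useful, 13/16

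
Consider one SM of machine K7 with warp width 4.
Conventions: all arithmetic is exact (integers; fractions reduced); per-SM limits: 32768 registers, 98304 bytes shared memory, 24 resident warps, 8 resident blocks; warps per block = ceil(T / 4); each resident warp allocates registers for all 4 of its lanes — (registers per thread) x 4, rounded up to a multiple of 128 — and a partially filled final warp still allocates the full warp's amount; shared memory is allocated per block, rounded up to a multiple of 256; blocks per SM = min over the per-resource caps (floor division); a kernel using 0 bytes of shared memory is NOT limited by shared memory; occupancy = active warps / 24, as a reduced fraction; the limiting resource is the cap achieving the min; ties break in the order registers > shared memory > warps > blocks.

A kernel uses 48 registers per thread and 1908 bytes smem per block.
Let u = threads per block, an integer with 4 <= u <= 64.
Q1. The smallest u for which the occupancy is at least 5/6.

Answer: u = 9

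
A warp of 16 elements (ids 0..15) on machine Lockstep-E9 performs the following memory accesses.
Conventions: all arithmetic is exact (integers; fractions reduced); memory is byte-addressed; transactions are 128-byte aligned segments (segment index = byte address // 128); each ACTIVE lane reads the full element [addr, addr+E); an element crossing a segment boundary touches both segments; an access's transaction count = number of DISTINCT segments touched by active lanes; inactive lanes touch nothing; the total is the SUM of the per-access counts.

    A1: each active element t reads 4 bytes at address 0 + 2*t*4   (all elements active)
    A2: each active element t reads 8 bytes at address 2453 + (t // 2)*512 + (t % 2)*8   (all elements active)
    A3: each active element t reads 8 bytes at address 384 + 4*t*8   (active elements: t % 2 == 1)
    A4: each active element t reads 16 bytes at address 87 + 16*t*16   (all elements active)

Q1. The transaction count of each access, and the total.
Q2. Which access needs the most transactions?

A1: 1 transaction
A2: 8 transactions
A3: 4 transactions
A4: 16 transactions

Answer: 1,8,4,16; total 29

Answer: A4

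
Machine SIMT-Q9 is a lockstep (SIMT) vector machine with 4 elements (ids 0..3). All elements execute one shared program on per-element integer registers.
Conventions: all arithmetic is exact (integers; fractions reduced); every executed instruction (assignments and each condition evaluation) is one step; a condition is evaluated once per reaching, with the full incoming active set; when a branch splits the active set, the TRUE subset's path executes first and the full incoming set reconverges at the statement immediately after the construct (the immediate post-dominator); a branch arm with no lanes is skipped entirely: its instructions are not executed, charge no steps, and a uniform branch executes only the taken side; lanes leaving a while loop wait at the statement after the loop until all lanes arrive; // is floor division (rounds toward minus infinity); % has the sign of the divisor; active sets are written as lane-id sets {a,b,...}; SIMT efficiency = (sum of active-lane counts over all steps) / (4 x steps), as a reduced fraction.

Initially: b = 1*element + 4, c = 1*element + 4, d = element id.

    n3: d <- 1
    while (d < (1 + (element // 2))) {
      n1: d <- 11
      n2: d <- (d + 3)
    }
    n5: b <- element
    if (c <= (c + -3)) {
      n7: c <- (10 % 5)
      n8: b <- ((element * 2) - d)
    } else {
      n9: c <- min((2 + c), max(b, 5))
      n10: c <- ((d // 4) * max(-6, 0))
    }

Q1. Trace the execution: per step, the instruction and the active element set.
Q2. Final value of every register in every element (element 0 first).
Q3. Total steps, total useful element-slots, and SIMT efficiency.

step 0: d <- 1                       {0,1,2,3}
step 1: eval (d < (1 + (element // 2))) {0,1,2,3}
step 2: d <- 11                      {2,3}
step 3: d <- (d + 3)                 {2,3}
step 4: eval (d < (1 + (element // 2))) {2,3}
step 5: b <- element                 {0,1,2,3}
step 6: eval (c <= (c + -3))         {0,1,2,3}
step 7: c <- min((2 + c), max(b, 5)) {0,1,2,3}
step 8: c <- ((d // 4) * max(-6, 0)) {0,1,2,3}

Answer: 9 steps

b: 0,1,2,3
c: 0,0,0,0
d: 1,1,14,14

steps = 9; useful = 30; efficiency = 30/36 = 5/6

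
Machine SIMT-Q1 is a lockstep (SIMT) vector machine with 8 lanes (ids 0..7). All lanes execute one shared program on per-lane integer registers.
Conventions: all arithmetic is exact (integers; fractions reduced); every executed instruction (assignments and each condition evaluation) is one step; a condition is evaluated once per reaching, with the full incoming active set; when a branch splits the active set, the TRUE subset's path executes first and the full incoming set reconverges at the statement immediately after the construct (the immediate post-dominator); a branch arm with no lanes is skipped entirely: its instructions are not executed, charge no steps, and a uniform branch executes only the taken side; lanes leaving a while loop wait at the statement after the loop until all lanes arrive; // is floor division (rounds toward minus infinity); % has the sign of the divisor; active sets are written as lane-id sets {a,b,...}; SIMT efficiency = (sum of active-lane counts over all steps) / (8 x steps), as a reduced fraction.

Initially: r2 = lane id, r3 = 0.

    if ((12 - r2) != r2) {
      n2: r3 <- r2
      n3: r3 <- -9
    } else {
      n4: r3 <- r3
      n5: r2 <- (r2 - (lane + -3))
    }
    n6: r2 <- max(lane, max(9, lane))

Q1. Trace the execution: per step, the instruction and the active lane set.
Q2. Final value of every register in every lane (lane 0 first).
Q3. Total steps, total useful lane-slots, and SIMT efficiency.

step 0: eval ((12 - r2) != r2)       {0,1,2,3,4,5,6,7}
step 1: r3 <- r2                     {0,1,2,3,4,5,7}
step 2: r3 <- -9                     {0,1,2,3,4,5,7}
step 3: r3 <- r3                     {6}
step 4: r2 <- (r2 - (lane + -3))     {6}
step 5: r2 <- max(lane, max(9, lane)) {0,1,2,3,4,5,6,7}

Answer: 6 steps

r2: 9,9,9,9,9,9,9,9
r3: -9,-9,-9,-9,-9,-9,0,-9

steps = 6; useful = 32; efficiency = 32/48 = 2/3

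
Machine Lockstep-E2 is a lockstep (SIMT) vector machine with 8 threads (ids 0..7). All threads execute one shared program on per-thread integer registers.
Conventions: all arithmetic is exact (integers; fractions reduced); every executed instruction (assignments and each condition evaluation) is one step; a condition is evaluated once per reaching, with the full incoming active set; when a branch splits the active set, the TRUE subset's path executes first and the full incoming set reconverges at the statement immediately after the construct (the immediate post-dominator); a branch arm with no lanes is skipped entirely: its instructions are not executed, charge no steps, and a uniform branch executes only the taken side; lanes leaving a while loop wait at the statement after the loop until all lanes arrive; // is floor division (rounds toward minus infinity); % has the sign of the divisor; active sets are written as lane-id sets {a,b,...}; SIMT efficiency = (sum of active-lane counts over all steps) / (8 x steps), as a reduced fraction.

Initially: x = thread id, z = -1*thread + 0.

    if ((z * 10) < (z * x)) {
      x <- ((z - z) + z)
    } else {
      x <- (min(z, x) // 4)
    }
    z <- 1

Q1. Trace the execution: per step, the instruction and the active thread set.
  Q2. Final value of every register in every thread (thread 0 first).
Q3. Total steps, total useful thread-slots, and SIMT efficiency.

step 0: eval ((z * 10) < (z * x))    {0,1,2,3,4,5,6,7}
step 1: x <- ((z - z) + z)           {1,2,3,4,5,6,7}
step 2: x <- (min(z, x) // 4)        {0}
step 3: z <- 1                       {0,1,2,3,4,5,6,7}

Answer: 4 steps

x: 0,-1,-2,-3,-4,-5,-6,-7
z: 1,1,1,1,1,1,1,1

steps = 4; useful = 24; efficiency = 24/32 = 3/4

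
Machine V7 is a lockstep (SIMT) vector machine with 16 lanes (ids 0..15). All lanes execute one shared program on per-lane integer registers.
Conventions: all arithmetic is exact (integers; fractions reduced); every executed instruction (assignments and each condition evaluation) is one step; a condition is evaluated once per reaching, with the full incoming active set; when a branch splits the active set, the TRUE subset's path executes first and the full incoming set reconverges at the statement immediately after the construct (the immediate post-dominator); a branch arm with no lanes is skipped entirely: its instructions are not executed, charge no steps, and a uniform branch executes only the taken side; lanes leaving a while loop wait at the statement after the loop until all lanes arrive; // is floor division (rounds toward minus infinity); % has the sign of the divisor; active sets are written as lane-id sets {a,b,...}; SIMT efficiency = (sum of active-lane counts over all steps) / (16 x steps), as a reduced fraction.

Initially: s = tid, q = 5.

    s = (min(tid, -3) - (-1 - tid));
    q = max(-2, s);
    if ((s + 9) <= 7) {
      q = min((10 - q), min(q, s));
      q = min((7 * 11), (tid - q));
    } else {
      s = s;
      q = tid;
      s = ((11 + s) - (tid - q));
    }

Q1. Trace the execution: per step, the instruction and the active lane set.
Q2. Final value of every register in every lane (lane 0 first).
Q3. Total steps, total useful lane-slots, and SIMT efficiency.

step 0: s <- (min(tid, -3) - (-1 - tid)) {0,1,2,3,4,5,6,7,8,9,10,11,12,13,14,15}
step 1: q <- max(-2, s)              {0,1,2,3,4,5,6,7,8,9,10,11,12,13,14,15}
step 2: eval ((s + 9) <= 7)          {0,1,2,3,4,5,6,7,8,9,10,11,12,13,14,15}
step 3: q <- min((10 - q), min(q, s)) {0}
step 4: q <- min((7 * 11), (tid - q)) {0}
step 5: s <- s                       {1,2,3,4,5,6,7,8,9,10,11,12,13,14,15}
step 6: q <- tid                     {1,2,3,4,5,6,7,8,9,10,11,12,13,14,15}
step 7: s <- ((11 + s) - (tid - q))  {1,2,3,4,5,6,7,8,9,10,11,12,13,14,15}

Answer: 8 steps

s: -2,10,11,12,13,14,15,16,17,18,19,20,21,22,23,24
q: 2,1,2,3,4,5,6,7,8,9,10,11,12,13,14,15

steps = 8; useful = 95; efficiency = 95/128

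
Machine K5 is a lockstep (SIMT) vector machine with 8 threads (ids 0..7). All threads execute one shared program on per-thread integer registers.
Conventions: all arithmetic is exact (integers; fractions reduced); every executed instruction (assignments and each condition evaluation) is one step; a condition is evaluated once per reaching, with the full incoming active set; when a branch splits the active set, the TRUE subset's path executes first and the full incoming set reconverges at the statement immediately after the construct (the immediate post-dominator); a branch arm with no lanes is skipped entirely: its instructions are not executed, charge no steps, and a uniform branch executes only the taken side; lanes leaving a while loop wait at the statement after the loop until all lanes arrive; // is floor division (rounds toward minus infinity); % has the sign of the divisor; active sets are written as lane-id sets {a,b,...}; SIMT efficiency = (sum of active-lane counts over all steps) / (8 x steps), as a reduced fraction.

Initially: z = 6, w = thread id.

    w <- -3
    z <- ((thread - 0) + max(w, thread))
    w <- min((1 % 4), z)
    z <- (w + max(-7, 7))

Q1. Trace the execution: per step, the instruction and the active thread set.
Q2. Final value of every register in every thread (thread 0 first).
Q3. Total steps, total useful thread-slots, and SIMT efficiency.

step 0: w <- -3                      {0,1,2,3,4,5,6,7}
step 1: z <- ((thread - 0) + max(w, thread)) {0,1,2,3,4,5,6,7}
step 2: w <- min((1 % 4), z)         {0,1,2,3,4,5,6,7}
step 3: z <- (w + max(-7, 7))        {0,1,2,3,4,5,6,7}

Answer: 4 steps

z: 7,8,8,8,8,8,8,8
w: 0,1,1,1,1,1,1,1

steps = 4; useful = 32; efficiency = 32/32 = 1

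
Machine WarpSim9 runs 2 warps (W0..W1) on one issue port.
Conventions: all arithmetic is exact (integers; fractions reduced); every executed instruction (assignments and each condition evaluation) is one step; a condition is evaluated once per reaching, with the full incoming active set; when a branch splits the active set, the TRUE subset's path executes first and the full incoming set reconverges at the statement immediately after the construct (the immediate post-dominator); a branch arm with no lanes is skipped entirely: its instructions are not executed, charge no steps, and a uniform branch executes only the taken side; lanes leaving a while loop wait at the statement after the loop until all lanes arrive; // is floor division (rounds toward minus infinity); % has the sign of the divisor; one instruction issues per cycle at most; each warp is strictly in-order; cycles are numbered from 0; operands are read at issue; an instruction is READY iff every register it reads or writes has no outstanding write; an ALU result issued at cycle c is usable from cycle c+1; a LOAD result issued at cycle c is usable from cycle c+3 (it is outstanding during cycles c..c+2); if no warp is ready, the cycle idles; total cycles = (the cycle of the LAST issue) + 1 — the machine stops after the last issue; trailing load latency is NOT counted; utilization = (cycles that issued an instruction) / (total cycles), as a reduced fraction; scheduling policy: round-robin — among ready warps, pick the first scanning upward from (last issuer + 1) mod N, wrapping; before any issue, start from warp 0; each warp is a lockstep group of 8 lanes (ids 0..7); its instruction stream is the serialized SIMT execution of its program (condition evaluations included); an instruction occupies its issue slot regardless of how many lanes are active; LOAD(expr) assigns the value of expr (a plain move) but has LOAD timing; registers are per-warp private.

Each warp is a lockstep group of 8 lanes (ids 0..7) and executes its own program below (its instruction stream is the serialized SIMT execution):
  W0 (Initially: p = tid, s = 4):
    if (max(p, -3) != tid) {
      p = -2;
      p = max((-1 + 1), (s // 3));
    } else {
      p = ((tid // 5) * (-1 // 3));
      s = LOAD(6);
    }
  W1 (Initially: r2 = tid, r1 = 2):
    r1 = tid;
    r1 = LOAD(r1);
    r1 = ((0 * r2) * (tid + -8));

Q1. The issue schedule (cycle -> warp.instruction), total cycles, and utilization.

cycle 0: W0.I0
cycle 1: W1.I0
cycle 2: W0.I1
cycle 3: W1.I1
cycle 4: W0.I2
cycle 5: idle
cycle 6: W1.I2

Answer: 7 cycles, utilization 6/7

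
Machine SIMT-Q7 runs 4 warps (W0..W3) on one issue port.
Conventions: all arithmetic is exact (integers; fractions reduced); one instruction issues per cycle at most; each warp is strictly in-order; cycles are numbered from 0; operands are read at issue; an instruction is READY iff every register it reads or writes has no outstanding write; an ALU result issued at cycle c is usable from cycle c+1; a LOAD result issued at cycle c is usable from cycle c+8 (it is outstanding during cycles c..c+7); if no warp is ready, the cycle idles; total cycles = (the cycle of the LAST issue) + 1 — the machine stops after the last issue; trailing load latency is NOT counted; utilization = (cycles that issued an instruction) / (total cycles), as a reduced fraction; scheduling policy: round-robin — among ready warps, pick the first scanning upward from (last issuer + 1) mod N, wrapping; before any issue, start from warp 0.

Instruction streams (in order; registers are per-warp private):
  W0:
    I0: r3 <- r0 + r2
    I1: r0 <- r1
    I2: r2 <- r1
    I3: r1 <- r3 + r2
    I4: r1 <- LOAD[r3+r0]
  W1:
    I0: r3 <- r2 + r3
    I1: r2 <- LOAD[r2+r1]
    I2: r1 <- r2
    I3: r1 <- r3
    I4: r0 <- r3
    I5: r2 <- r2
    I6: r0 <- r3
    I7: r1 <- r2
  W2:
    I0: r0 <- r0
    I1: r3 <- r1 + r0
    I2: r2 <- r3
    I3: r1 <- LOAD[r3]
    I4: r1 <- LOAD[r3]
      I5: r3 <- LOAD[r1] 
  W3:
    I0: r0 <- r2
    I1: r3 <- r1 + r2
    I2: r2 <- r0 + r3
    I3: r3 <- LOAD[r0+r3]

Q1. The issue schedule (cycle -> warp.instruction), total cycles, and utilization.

cycle 0: W0.I0
cycle 1: W1.I0
cycle 2: W2.I0
cycle 3: W3.I0
cycle 4: W0.I1
cycle 5: W1.I1
cycle 6: W2.I1
cycle 7: W3.I1
cycle 8: W0.I2
cycle 9: W2.I2
cycle 10: W3.I2
cycle 11: W0.I3
cycle 12: W2.I3
cycle 13: W3.I3
cycle 14: W0.I4
cycle 15: W1.I2
cycle 16: W1.I3
cycle 17: W1.I4
cycle 18: W1.I5
cycle 19: W1.I6
cycle 20: W2.I4
cycle 21: W1.I7
cycle 22: idle
cycle 23: idle
cycle 24: idle
cycle 25: idle
cycle 26: idle
cycle 27: idle
cycle 28: W2.I5

Answer: 29 cycles, utilization 23/29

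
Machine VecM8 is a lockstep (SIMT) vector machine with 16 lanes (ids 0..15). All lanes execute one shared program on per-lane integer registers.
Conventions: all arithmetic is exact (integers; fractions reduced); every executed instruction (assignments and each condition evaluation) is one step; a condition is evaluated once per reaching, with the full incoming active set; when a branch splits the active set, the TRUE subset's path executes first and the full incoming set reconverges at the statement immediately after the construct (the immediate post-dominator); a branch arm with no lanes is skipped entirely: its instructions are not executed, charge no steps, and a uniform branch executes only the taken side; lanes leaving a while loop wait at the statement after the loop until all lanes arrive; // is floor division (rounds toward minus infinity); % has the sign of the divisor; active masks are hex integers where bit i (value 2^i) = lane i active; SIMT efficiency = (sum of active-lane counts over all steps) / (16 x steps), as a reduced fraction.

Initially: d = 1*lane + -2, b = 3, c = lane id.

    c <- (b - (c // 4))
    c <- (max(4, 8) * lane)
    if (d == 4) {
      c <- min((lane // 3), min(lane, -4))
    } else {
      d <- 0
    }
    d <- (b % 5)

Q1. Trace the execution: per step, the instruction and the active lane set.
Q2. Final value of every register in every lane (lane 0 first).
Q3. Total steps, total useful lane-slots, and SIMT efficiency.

step 0: c <- (b - (c // 4))          0xffff
step 1: c <- (max(4, 8) * lane)      0xffff
step 2: eval (d == 4)                0xffff
step 3: c <- min((lane // 3), min(lane, -4)) 0x0040
step 4: d <- 0                       0xffbf
step 5: d <- (b % 5)                 0xffff

Answer: 6 steps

d: 3,3,3,3,3,3,3,3,3,3,3,3,3,3,3,3
b: 3,3,3,3,3,3,3,3,3,3,3,3,3,3,3,3
c: 0,8,16,24,32,40,-4,56,64,72,80,88,96,104,112,120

steps = 6; useful = 80; efficiency = 80/96 = 5/6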